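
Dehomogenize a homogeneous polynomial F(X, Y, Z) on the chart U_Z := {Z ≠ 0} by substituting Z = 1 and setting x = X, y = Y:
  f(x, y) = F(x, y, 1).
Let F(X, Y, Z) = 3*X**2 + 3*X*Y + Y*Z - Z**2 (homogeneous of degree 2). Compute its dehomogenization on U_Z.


f(x, y) = 3*x**2 + 3*x*y + y - 1

On U_Z we set Z = 1. Each monomial c·X^i·Y^j·Z^k in F becomes c·x^i·y^j·1^k = c·x^i·y^j.
Substituting Z = 1: F(X, Y, 1) = 3*x**2 + 3*x*y + y - 1.
Note: deg(f) ≤ deg(F) = 2; strict inequality happens when F is divisible by Z (lost terms).


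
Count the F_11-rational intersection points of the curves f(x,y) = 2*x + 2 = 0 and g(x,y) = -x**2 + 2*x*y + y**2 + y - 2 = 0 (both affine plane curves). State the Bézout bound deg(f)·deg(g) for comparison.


Common zeros: ∅; count = 0; Bézout bound = 2.

deg(f) = 1, deg(g) = 2, so Bézout bound = 2.
Scan x ∈ F_11. For each x, list the y ∈ F_11 with f(x, y) ≡ 0 and those with g(x, y) ≡ 0 (mod 11); the common zeros in that column are the intersection.
  x = 0: f ≡ 0 at y ∈ ∅; g ≡ 0 at y ∈ {1, 9}; common: ∅.
  x = 1: f ≡ 0 at y ∈ ∅; g ≡ 0 at y ∈ ∅; common: ∅.
  x = 2: f ≡ 0 at y ∈ ∅; g ≡ 0 at y ∈ {1, 5}; common: ∅.
  x = 3: f ≡ 0 at y ∈ ∅; g ≡ 0 at y ∈ {0, 4}; common: ∅.
  x = 4: f ≡ 0 at y ∈ ∅; g ≡ 0 at y ∈ ∅; common: ∅.
  x = 5: f ≡ 0 at y ∈ ∅; g ≡ 0 at y ∈ {4, 7}; common: ∅.
  x = 6: f ≡ 0 at y ∈ ∅; g ≡ 0 at y ∈ ∅; common: ∅.
  x = 7: f ≡ 0 at y ∈ ∅; g ≡ 0 at y ∈ {9}; common: ∅.
  x = 8: f ≡ 0 at y ∈ ∅; g ≡ 0 at y ∈ {0, 5}; common: ∅.
  x = 9: f ≡ 0 at y ∈ ∅; g ≡ 0 at y ∈ {7}; common: ∅.
  x = 10: f ≡ 0 at y ∈ {0, 1, 2, 3, 4, 5, 6, 7, 8, 9, 10}; g ≡ 0 at y ∈ ∅; common: ∅.
Collecting: common zeros = ∅, so the count is 0.
Comparison with the Bézout bound: 0 ≤ 2 = deg(f)·deg(g), as expected for curves with no common component (the affine F_11-count falls short of the bound because intersections may lie at infinity, over extension fields, or carry multiplicity).


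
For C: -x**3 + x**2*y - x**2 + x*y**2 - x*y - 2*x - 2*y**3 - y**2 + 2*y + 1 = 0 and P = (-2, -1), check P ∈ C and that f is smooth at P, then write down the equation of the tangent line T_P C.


Tangent line at P: -4*x + 8*y = 0.

Step 1: f(-2, -1) = 0, so P lies on C.
Step 2: partial derivatives
  f_x(x, y) = -3*x**2 + 2*x*y - 2*x + y**2 - y - 2, f_y(x, y) = x**2 + 2*x*y - x - 6*y**2 - 2*y + 2.
  f_x(P) = -4, f_y(P) = 8 (gradient nonzero, so P is smooth).
Step 3: tangent line at P: -4·(x − -2) + 8·(y − -1) = 0.
Expanding: -4*x + 8*y = 0.


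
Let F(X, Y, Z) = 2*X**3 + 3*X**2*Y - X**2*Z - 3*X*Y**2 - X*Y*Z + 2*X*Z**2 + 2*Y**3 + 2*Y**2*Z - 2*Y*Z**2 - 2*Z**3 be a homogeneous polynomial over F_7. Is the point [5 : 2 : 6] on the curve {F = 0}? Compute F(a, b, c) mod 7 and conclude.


F(5,2,6) ≡ 6 (mod 7); P is NOT on the curve.

Evaluate F(5, 2, 6) term-by-term (mod 7).
  2*X**3 ↦ 2·125·1·1 = 250
  3*X**2*Y ↦ 3·25·2·1 = 150
  -X**2*Z ↦ -1·25·1·6 = -150
  -3*X*Y**2 ↦ -3·5·4·1 = -60
  -X*Y*Z ↦ -1·5·2·6 = -60
  2*X*Z**2 ↦ 2·5·1·36 = 360
  2*Y**3 ↦ 2·1·8·1 = 16
  2*Y**2*Z ↦ 2·1·4·6 = 48
  -2*Y*Z**2 ↦ -2·1·2·36 = -144
  -2*Z**3 ↦ -2·1·1·216 = -432
Sum: F(5, 2, 6) = (250) + (150) + (-150) + (-60) + (-60) + (360) + (16) + (48) + (-144) + (-432) = -22.
Reducing mod 7: -22 ≡ 6 (mod 7).
Since F(a, b, c) ≡ 6 ≠ 0 (mod 7), P does NOT lie on the curve.


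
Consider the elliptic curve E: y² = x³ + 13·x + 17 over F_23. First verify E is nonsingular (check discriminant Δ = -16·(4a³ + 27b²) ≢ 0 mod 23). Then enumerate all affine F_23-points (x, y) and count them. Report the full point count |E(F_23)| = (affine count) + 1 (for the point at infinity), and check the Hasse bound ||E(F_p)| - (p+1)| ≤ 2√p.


Affine points = {(1, 10), (1, 13), (4, 8), (4, 15), (5, 0), (6, 9), (6, 14), (8, 9), (8, 14), (9, 9), (9, 14), (19, 4), (19, 19), (21, 11), (21, 12), (22, 7), (22, 16)}; affine count = 17; |E(F_23)| = 18.

Discriminant check: Δ ∝ 4a³ + 27b² = 4·13³ + 27·17² = 4·2197 + 27·289 ≡ 8 (mod 23). Nonzero ⇒ E is nonsingular.
For each x ∈ F_23, compute rhs = x³ + 13·x + 17 mod 23, then count y ∈ F_23 with y² ≡ rhs.
  x = 0: rhs = 17, matching y values: none (0 points).
  x = 1: rhs = 8, matching y values: 10, 13 (2 points).
  x = 2: rhs = 5, matching y values: none (0 points).
  x = 3: rhs = 14, matching y values: none (0 points).
  x = 4: rhs = 18, matching y values: 8, 15 (2 points).
  x = 5: rhs = 0, matching y values: 0 (1 points).
  x = 6: rhs = 12, matching y values: 9, 14 (2 points).
  x = 7: rhs = 14, matching y values: none (0 points).
  x = 8: rhs = 12, matching y values: 9, 14 (2 points).
  x = 9: rhs = 12, matching y values: 9, 14 (2 points).
  x = 10: rhs = 20, matching y values: none (0 points).
  x = 11: rhs = 19, matching y values: none (0 points).
  x = 12: rhs = 15, matching y values: none (0 points).
  x = 13: rhs = 14, matching y values: none (0 points).
  x = 14: rhs = 22, matching y values: none (0 points).
  x = 15: rhs = 22, matching y values: none (0 points).
  x = 16: rhs = 20, matching y values: none (0 points).
  x = 17: rhs = 22, matching y values: none (0 points).
  x = 18: rhs = 11, matching y values: none (0 points).
  x = 19: rhs = 16, matching y values: 4, 19 (2 points).
  x = 20: rhs = 20, matching y values: none (0 points).
  x = 21: rhs = 6, matching y values: 11, 12 (2 points).
  x = 22: rhs = 3, matching y values: 7, 16 (2 points).
Total affine count: 17.
Full point count |E(F_23)| = 17 + 1 = 18.
Hasse bound: |18 − (23+1)| = |-6| = 6 ≤ 2√23 ≈ 9.5917 ✓.


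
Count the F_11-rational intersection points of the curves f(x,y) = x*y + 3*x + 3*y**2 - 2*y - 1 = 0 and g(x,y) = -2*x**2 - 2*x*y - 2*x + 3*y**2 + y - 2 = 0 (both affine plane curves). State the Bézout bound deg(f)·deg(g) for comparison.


Common zeros: {(9, 6)}; count = 1; Bézout bound = 4.

deg(f) = 2, deg(g) = 2, so Bézout bound = 4.
Scan x ∈ F_11. For each x, list the y ∈ F_11 with f(x, y) ≡ 0 and those with g(x, y) ≡ 0 (mod 11); the common zeros in that column are the intersection.
  x = 0: f ≡ 0 at y ∈ {1, 7}; g ≡ 0 at y ∈ {8, 10}; common: ∅.
  x = 1: f ≡ 0 at y ∈ ∅; g ≡ 0 at y ∈ ∅; common: ∅.
  x = 2: f ≡ 0 at y ∈ ∅; g ≡ 0 at y ∈ {4, 8}; common: ∅.
  x = 3: f ≡ 0 at y ∈ {2, 5}; g ≡ 0 at y ∈ ∅; common: ∅.
  x = 4: f ≡ 0 at y ∈ {0, 3}; g ≡ 0 at y ∈ {2, 4}; common: ∅.
  x = 5: f ≡ 0 at y ∈ ∅; g ≡ 0 at y ∈ {7}; common: ∅.
  x = 6: f ≡ 0 at y ∈ ∅; g ≡ 0 at y ∈ {5, 6}; common: ∅.
  x = 7: f ≡ 0 at y ∈ {4, 9}; g ≡ 0 at y ∈ ∅; common: ∅.
  x = 8: f ≡ 0 at y ∈ ∅; g ≡ 0 at y ∈ ∅; common: ∅.
  x = 9: f ≡ 0 at y ∈ {6, 10}; g ≡ 0 at y ∈ {6, 7}; common: {6}.
  x = 10: f ≡ 0 at y ∈ ∅; g ≡ 0 at y ∈ {5}; common: ∅.
Collecting: common zeros = {(9, 6)}, so the count is 1.
Comparison with the Bézout bound: 1 ≤ 4 = deg(f)·deg(g), as expected for curves with no common component (the affine F_11-count falls short of the bound because intersections may lie at infinity, over extension fields, or carry multiplicity).


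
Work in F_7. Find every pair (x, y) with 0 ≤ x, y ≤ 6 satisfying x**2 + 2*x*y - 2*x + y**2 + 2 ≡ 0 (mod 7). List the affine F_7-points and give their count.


Affine F_7-points: {(1, 6), (2, 1), (2, 2), (3, 2), (3, 6), (5, 1), (5, 3)}; count = 7.

For each of the 49 pairs (x, y) ∈ F_7², evaluate f(x, y) mod 7. Record the zeros.
  x = 0: [0↦2, 1↦3, 2↦6, 3↦4, 4↦4, 5↦6, 6↦3]  zeros at y ∈ ∅
  x = 1: [0↦1, 1↦4, 2↦2, 3↦2, 4↦4, 5↦1, 6↦0]  zeros at y ∈ {6}
  x = 2: [0↦2, 1↦0, 2↦0, 3↦2, 4↦6, 5↦5, 6↦6]  zeros at y ∈ {1, 2}
  x = 3: [0↦5, 1↦5, 2↦0, 3↦4, 4↦3, 5↦4, 6↦0]  zeros at y ∈ {2, 6}
  x = 4: [0↦3, 1↦5, 2↦2, 3↦1, 4↦2, 5↦5, 6↦3]  zeros at y ∈ ∅
  x = 5: [0↦3, 1↦0, 2↦6, 3↦0, 4↦3, 5↦1, 6↦1]  zeros at y ∈ {1, 3}
  x = 6: [0↦5, 1↦4, 2↦5, 3↦1, 4↦6, 5↦6, 6↦1]  zeros at y ∈ ∅
Collecting zeros: affine points = {(1, 6), (2, 1), (2, 2), (3, 2), (3, 6), (5, 1), (5, 3)}.
Total count |C(F_7)_aff| = 7.


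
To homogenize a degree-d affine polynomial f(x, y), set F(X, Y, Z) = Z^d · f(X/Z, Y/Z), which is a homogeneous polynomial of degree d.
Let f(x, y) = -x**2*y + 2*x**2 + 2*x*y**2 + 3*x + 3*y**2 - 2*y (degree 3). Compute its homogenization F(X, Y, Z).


F(X, Y, Z) = -X**2*Y + 2*X**2*Z + 2*X*Y**2 + 3*X*Z**2 + 3*Y**2*Z - 2*Y*Z**2

deg(f) = 3.
Substitute x = X/Z, y = Y/Z into f, then multiply by Z^3.
  monomial -1·x^2·y^1 ↦ -1·X^2·Y^1·Z^0.
  monomial 2·x^2·y^0 ↦ 2·X^2·Y^0·Z^1.
  monomial 2·x^1·y^2 ↦ 2·X^1·Y^2·Z^0.
  monomial 3·x^1·y^0 ↦ 3·X^1·Y^0·Z^2.
  monomial 3·x^0·y^2 ↦ 3·X^0·Y^2·Z^1.
  monomial -2·x^0·y^1 ↦ -2·X^0·Y^1·Z^2.
Collecting: F(X, Y, Z) = -X**2*Y + 2*X**2*Z + 2*X*Y**2 + 3*X*Z**2 + 3*Y**2*Z - 2*Y*Z**2.


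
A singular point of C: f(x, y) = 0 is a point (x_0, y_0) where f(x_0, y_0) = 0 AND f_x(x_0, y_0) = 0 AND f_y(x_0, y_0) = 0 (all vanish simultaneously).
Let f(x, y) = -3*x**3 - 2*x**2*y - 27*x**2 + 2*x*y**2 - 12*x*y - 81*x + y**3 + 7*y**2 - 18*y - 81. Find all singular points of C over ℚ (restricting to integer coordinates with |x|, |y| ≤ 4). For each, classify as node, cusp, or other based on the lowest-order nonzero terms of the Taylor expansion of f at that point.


Singular points: {(-3, 0)}; classification: cusp.

Compute partial derivatives:
  f_x = -9*x**2 - 4*x*y - 54*x + 2*y**2 - 12*y - 81.
  f_y = -2*x**2 + 4*x*y - 12*x + 3*y**2 + 14*y - 18.
Scan x_0 ∈ {−4, ..., 4}. For each x_0, f_y(x_0, y) is a polynomial in y; find its integer roots y ∈ {−4, ..., 4}, then test f_x and f at those candidates.
  x = -4: f_y(-4, y) = 3*y**2 - 2*y - 2; no integer root y with |y| ≤ 4.
  x = -3: f_y(-3, y) = 3*y**2 + 2*y; vanishes at y ∈ {0}. (-3, 0): f_x = 0, f = 0 — SINGULAR.
  x = -2: f_y(-2, y) = 3*y**2 + 6*y - 2; no integer root y with |y| ≤ 4.
  x = -1: f_y(-1, y) = 3*y**2 + 10*y - 8; vanishes at y ∈ {-4}. (-1, -4): f_x = 28 ≠ 0.
  x = 0: f_y(0, y) = 3*y**2 + 14*y - 18; no integer root y with |y| ≤ 4.
  x = 1: f_y(1, y) = 3*y**2 + 18*y - 32; no integer root y with |y| ≤ 4.
  x = 2: f_y(2, y) = 3*y**2 + 22*y - 50; no integer root y with |y| ≤ 4.
  x = 3: f_y(3, y) = 3*y**2 + 26*y - 72; no integer root y with |y| ≤ 4.
  x = 4: f_y(4, y) = 3*y**2 + 30*y - 98; no integer root y with |y| ≤ 4.
Only singular point on the grid: (-3, 0).
Classify: substitute x = -3 + u, y = 0 + v and expand: f = -3*u**3 - 2*u**2*v + 2*u*v**2 + v**3 + v**2.
No constant or linear terms (consistent with a singular point). Quadratic part: v**2. Cubic part: -3*u**3 - 2*u**2*v + 2*u*v**2 + v**3.
The quadratic part v**2 is a perfect square, so there is a single (double) tangent line v = 0, i.e. y = 0. Restricting the cubic part to that line (v = 0) leaves -3*u**3 ≠ 0, so f is not divisible by v and the branch is v² ≈ 3*u**3 to lowest order — this is a cusp.
Classification: cusp.


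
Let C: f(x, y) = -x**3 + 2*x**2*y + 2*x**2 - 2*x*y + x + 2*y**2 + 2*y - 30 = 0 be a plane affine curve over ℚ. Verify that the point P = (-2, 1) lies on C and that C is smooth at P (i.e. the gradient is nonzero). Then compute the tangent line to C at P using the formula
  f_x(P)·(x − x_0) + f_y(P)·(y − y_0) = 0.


Tangent line at P: -29*x + 18*y - 76 = 0.

Step 1: f(-2, 1) = 0, so P lies on C.
Step 2: partial derivatives
  f_x(x, y) = -3*x**2 + 4*x*y + 4*x - 2*y + 1, f_y(x, y) = 2*x**2 - 2*x + 4*y + 2.
  f_x(P) = -29, f_y(P) = 18 (gradient nonzero, so P is smooth).
Step 3: tangent line at P: -29·(x − -2) + 18·(y − 1) = 0.
Expanding: -29*x + 18*y - 76 = 0.


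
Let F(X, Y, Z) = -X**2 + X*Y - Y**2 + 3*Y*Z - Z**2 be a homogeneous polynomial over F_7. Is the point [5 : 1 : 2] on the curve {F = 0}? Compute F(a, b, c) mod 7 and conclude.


F(5,1,2) ≡ 2 (mod 7); P is NOT on the curve.

Evaluate F(5, 1, 2) term-by-term (mod 7).
  -X**2 ↦ -1·25·1·1 = -25
  X*Y ↦ 1·5·1·1 = 5
  -Y**2 ↦ -1·1·1·1 = -1
  3*Y*Z ↦ 3·1·1·2 = 6
  -Z**2 ↦ -1·1·1·4 = -4
Sum: F(5, 1, 2) = (-25) + (5) + (-1) + (6) + (-4) = -19.
Reducing mod 7: -19 ≡ 2 (mod 7).
Since F(a, b, c) ≡ 2 ≠ 0 (mod 7), P does NOT lie on the curve.


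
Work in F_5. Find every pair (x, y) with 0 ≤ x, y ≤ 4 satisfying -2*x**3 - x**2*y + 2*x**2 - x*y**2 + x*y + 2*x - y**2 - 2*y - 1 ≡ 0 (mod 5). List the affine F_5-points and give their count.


Affine F_5-points: {(0, 4), (2, 0), (2, 2), (4, 4)}; count = 4.

For each of the 25 pairs (x, y) ∈ F_5², evaluate f(x, y) mod 5. Record the zeros.
  x = 0: [0↦4, 1↦1, 2↦1, 3↦4, 4↦0]  zeros at y ∈ {4}
  x = 1: [0↦1, 1↦2, 2↦4, 3↦2, 4↦1]  zeros at y ∈ ∅
  x = 2: [0↦0, 1↦3, 2↦0, 3↦1, 4↦1]  zeros at y ∈ {0, 2}
  x = 3: [0↦4, 1↦2, 2↦2, 3↦4, 4↦3]  zeros at y ∈ ∅
  x = 4: [0↦1, 1↦2, 2↦3, 3↦4, 4↦0]  zeros at y ∈ {4}
Collecting zeros: affine points = {(0, 4), (2, 0), (2, 2), (4, 4)}.
Total count |C(F_5)_aff| = 4.


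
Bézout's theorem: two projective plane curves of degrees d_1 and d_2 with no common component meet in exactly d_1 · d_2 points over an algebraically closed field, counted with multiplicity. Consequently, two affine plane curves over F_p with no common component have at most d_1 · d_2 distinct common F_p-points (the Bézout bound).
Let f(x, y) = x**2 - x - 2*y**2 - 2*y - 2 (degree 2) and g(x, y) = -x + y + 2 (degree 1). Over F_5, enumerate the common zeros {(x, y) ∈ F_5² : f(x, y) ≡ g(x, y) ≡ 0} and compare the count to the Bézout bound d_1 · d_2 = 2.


Common zeros: {(2, 0), (3, 1)}; count = 2; Bézout bound = 2.

deg(f) = 2, deg(g) = 1, so Bézout bound = 2.
Scan x ∈ F_5. For each x, list the y ∈ F_5 with f(x, y) ≡ 0 and those with g(x, y) ≡ 0 (mod 5); the common zeros in that column are the intersection.
  x = 0: f ≡ 0 at y ∈ ∅; g ≡ 0 at y ∈ {3}; common: ∅.
  x = 1: f ≡ 0 at y ∈ ∅; g ≡ 0 at y ∈ {4}; common: ∅.
  x = 2: f ≡ 0 at y ∈ {0, 4}; g ≡ 0 at y ∈ {0}; common: {0}.
  x = 3: f ≡ 0 at y ∈ {1, 3}; g ≡ 0 at y ∈ {1}; common: {1}.
  x = 4: f ≡ 0 at y ∈ {0, 4}; g ≡ 0 at y ∈ {2}; common: ∅.
Collecting: common zeros = {(2, 0), (3, 1)}, so the count is 2.
Comparison with the Bézout bound: 2 ≤ 2 = deg(f)·deg(g), as expected for curves with no common component (the bound is attained).


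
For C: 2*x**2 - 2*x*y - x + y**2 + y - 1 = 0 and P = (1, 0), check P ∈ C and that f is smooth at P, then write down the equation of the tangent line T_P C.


Tangent line at P: 3*x - y - 3 = 0.

Step 1: f(1, 0) = 0, so P lies on C.
Step 2: partial derivatives
  f_x(x, y) = 4*x - 2*y - 1, f_y(x, y) = -2*x + 2*y + 1.
  f_x(P) = 3, f_y(P) = -1 (gradient nonzero, so P is smooth).
Step 3: tangent line at P: 3·(x − 1) + -1·(y − 0) = 0.
Expanding: 3*x - y - 3 = 0.


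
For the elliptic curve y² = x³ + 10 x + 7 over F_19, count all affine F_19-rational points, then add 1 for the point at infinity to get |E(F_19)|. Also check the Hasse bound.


Affine points = {(0, 8), (0, 11), (2, 4), (2, 15), (3, 8), (3, 11), (4, 4), (4, 15), (5, 7), (5, 12), (6, 6), (6, 13), (9, 3), (9, 16), (10, 9), (10, 10), (11, 2), (11, 17), (13, 4), (13, 15), (15, 6), (15, 13), (16, 8), (16, 11), (17, 6), (17, 13)}; affine count = 26; |E(F_19)| = 27.

Discriminant check: Δ ∝ 4a³ + 27b² = 4·10³ + 27·7² = 4·1000 + 27·49 ≡ 3 (mod 19). Nonzero ⇒ E is nonsingular.
For each x ∈ F_19, compute rhs = x³ + 10·x + 7 mod 19, then count y ∈ F_19 with y² ≡ rhs.
  x = 0: rhs = 7, matching y values: 8, 11 (2 points).
  x = 1: rhs = 18, matching y values: none (0 points).
  x = 2: rhs = 16, matching y values: 4, 15 (2 points).
  x = 3: rhs = 7, matching y values: 8, 11 (2 points).
  x = 4: rhs = 16, matching y values: 4, 15 (2 points).
  x = 5: rhs = 11, matching y values: 7, 12 (2 points).
  x = 6: rhs = 17, matching y values: 6, 13 (2 points).
  x = 7: rhs = 2, matching y values: none (0 points).
  x = 8: rhs = 10, matching y values: none (0 points).
  x = 9: rhs = 9, matching y values: 3, 16 (2 points).
  x = 10: rhs = 5, matching y values: 9, 10 (2 points).
  x = 11: rhs = 4, matching y values: 2, 17 (2 points).
  x = 12: rhs = 12, matching y values: none (0 points).
  x = 13: rhs = 16, matching y values: 4, 15 (2 points).
  x = 14: rhs = 3, matching y values: none (0 points).
  x = 15: rhs = 17, matching y values: 6, 13 (2 points).
  x = 16: rhs = 7, matching y values: 8, 11 (2 points).
  x = 17: rhs = 17, matching y values: 6, 13 (2 points).
  x = 18: rhs = 15, matching y values: none (0 points).
Total affine count: 26.
Full point count |E(F_19)| = 26 + 1 = 27.
Hasse bound: |27 − (19+1)| = |7| = 7 ≤ 2√19 ≈ 8.7178 ✓.


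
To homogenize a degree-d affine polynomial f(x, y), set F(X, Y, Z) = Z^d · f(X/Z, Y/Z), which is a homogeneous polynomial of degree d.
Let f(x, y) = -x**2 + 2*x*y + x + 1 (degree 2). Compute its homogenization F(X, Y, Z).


F(X, Y, Z) = -X**2 + 2*X*Y + X*Z + Z**2

deg(f) = 2.
Substitute x = X/Z, y = Y/Z into f, then multiply by Z^2.
  monomial -1·x^2·y^0 ↦ -1·X^2·Y^0·Z^0.
  monomial 2·x^1·y^1 ↦ 2·X^1·Y^1·Z^0.
  monomial 1·x^1·y^0 ↦ 1·X^1·Y^0·Z^1.
  monomial 1·x^0·y^0 ↦ 1·X^0·Y^0·Z^2.
Collecting: F(X, Y, Z) = -X**2 + 2*X*Y + X*Z + Z**2.


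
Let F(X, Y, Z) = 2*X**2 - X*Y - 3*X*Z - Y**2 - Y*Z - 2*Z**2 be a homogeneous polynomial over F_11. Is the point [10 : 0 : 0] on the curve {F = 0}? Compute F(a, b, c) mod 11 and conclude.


F(10,0,0) ≡ 2 (mod 11); P is NOT on the curve.

Evaluate F(10, 0, 0) term-by-term (mod 11).
  2*X**2 ↦ 2·100·1·1 = 200
  -X*Y ↦ -1·10·0·1 = 0
  -3*X*Z ↦ -3·10·1·0 = 0
  -Y**2 ↦ -1·1·0·1 = 0
  -Y*Z ↦ -1·1·0·0 = 0
  -2*Z**2 ↦ -2·1·1·0 = 0
Sum: F(10, 0, 0) = (200) + (0) + (0) + (0) + (0) + (0) = 200.
Reducing mod 11: 200 ≡ 2 (mod 11).
Since F(a, b, c) ≡ 2 ≠ 0 (mod 11), P does NOT lie on the curve.


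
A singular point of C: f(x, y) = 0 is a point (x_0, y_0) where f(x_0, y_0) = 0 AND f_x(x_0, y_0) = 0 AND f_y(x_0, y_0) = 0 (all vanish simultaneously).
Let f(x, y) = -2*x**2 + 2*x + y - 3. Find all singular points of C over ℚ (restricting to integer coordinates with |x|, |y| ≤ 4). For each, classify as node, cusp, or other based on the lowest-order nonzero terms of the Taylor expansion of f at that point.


No singular points in the scanned grid; C is smooth there.

Compute partial derivatives:
  f_x = 2 - 4*x.
  f_y = 1.
f_y = 1 is a nonzero constant, so f_y never vanishes: no point (x, y) can satisfy f = f_x = f_y = 0. In particular no (x, y) ∈ {−4, ..., 4}² is singular; the curve is smooth.


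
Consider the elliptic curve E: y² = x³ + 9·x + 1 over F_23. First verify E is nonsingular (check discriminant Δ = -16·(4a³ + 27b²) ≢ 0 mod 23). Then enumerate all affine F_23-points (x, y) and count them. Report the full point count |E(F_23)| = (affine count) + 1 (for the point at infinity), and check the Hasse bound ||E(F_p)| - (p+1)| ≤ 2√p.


Affine points = {(0, 1), (0, 22), (2, 2), (2, 21), (3, 3), (3, 20), (4, 3), (4, 20), (6, 8), (6, 15), (7, 4), (7, 19), (9, 11), (9, 12), (16, 3), (16, 20), (19, 4), (19, 19), (20, 4), (20, 19)}; affine count = 20; |E(F_23)| = 21.

Discriminant check: Δ ∝ 4a³ + 27b² = 4·9³ + 27·1² = 4·729 + 27·1 ≡ 22 (mod 23). Nonzero ⇒ E is nonsingular.
For each x ∈ F_23, compute rhs = x³ + 9·x + 1 mod 23, then count y ∈ F_23 with y² ≡ rhs.
  x = 0: rhs = 1, matching y values: 1, 22 (2 points).
  x = 1: rhs = 11, matching y values: none (0 points).
  x = 2: rhs = 4, matching y values: 2, 21 (2 points).
  x = 3: rhs = 9, matching y values: 3, 20 (2 points).
  x = 4: rhs = 9, matching y values: 3, 20 (2 points).
  x = 5: rhs = 10, matching y values: none (0 points).
  x = 6: rhs = 18, matching y values: 8, 15 (2 points).
  x = 7: rhs = 16, matching y values: 4, 19 (2 points).
  x = 8: rhs = 10, matching y values: none (0 points).
  x = 9: rhs = 6, matching y values: 11, 12 (2 points).
  x = 10: rhs = 10, matching y values: none (0 points).
  x = 11: rhs = 5, matching y values: none (0 points).
  x = 12: rhs = 20, matching y values: none (0 points).
  x = 13: rhs = 15, matching y values: none (0 points).
  x = 14: rhs = 19, matching y values: none (0 points).
  x = 15: rhs = 15, matching y values: none (0 points).
  x = 16: rhs = 9, matching y values: 3, 20 (2 points).
  x = 17: rhs = 7, matching y values: none (0 points).
  x = 18: rhs = 15, matching y values: none (0 points).
  x = 19: rhs = 16, matching y values: 4, 19 (2 points).
  x = 20: rhs = 16, matching y values: 4, 19 (2 points).
  x = 21: rhs = 21, matching y values: none (0 points).
  x = 22: rhs = 14, matching y values: none (0 points).
Total affine count: 20.
Full point count |E(F_23)| = 20 + 1 = 21.
Hasse bound: |21 − (23+1)| = |-3| = 3 ≤ 2√23 ≈ 9.5917 ✓.


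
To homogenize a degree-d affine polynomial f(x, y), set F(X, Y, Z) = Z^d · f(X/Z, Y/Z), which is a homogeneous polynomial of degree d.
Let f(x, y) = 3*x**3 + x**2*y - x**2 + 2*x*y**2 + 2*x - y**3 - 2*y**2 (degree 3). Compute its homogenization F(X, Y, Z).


F(X, Y, Z) = 3*X**3 + X**2*Y - X**2*Z + 2*X*Y**2 + 2*X*Z**2 - Y**3 - 2*Y**2*Z

deg(f) = 3.
Substitute x = X/Z, y = Y/Z into f, then multiply by Z^3.
  monomial 3·x^3·y^0 ↦ 3·X^3·Y^0·Z^0.
  monomial 1·x^2·y^1 ↦ 1·X^2·Y^1·Z^0.
  monomial -1·x^2·y^0 ↦ -1·X^2·Y^0·Z^1.
  monomial 2·x^1·y^2 ↦ 2·X^1·Y^2·Z^0.
  monomial 2·x^1·y^0 ↦ 2·X^1·Y^0·Z^2.
  monomial -1·x^0·y^3 ↦ -1·X^0·Y^3·Z^0.
  monomial -2·x^0·y^2 ↦ -2·X^0·Y^2·Z^1.
Collecting: F(X, Y, Z) = 3*X**3 + X**2*Y - X**2*Z + 2*X*Y**2 + 2*X*Z**2 - Y**3 - 2*Y**2*Z.


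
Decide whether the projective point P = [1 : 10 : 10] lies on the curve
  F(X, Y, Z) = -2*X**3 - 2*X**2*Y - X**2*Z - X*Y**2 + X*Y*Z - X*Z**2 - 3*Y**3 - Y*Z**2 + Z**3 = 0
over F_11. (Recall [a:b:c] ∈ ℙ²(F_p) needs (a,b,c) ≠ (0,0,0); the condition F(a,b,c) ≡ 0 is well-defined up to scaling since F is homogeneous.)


F(1,10,10) ≡ 3 (mod 11); P is NOT on the curve.

Evaluate F(1, 10, 10) term-by-term (mod 11).
  -2*X**3 ↦ -2·1·1·1 = -2
  -2*X**2*Y ↦ -2·1·10·1 = -20
  -X**2*Z ↦ -1·1·1·10 = -10
  -X*Y**2 ↦ -1·1·100·1 = -100
  X*Y*Z ↦ 1·1·10·10 = 100
  -X*Z**2 ↦ -1·1·1·100 = -100
  -3*Y**3 ↦ -3·1·1000·1 = -3000
  -Y*Z**2 ↦ -1·1·10·100 = -1000
  Z**3 ↦ 1·1·1·1000 = 1000
Sum: F(1, 10, 10) = (-2) + (-20) + (-10) + (-100) + (100) + (-100) + (-3000) + (-1000) + (1000) = -3132.
Reducing mod 11: -3132 ≡ 3 (mod 11).
Since F(a, b, c) ≡ 3 ≠ 0 (mod 11), P does NOT lie on the curve.


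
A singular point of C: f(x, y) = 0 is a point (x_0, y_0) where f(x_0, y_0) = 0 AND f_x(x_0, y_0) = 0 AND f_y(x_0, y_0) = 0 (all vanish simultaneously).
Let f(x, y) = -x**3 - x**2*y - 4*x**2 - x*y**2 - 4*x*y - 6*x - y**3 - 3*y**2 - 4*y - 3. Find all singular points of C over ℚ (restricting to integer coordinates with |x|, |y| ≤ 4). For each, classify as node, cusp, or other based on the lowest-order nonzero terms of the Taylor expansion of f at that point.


Singular points: {(-1, -1)}; classification: cusp.

Compute partial derivatives:
  f_x = -3*x**2 - 2*x*y - 8*x - y**2 - 4*y - 6.
  f_y = -x**2 - 2*x*y - 4*x - 3*y**2 - 6*y - 4.
Scan x_0 ∈ {−4, ..., 4}. For each x_0, f_y(x_0, y) is a polynomial in y; find its integer roots y ∈ {−4, ..., 4}, then test f_x and f at those candidates.
  x = -4: f_y(-4, y) = -3*y**2 + 2*y - 4; no integer root y with |y| ≤ 4.
  x = -3: f_y(-3, y) = -3*y**2 - 1; no integer root y with |y| ≤ 4.
  x = -2: f_y(-2, y) = -3*y**2 - 2*y; vanishes at y ∈ {0}. (-2, 0): f_x = -2 ≠ 0.
  x = -1: f_y(-1, y) = -3*y**2 - 4*y - 1; vanishes at y ∈ {-1}. (-1, -1): f_x = 0, f = 0 — SINGULAR.
  x = 0: f_y(0, y) = -3*y**2 - 6*y - 4; no integer root y with |y| ≤ 4.
  x = 1: f_y(1, y) = -3*y**2 - 8*y - 9; no integer root y with |y| ≤ 4.
  x = 2: f_y(2, y) = -3*y**2 - 10*y - 16; no integer root y with |y| ≤ 4.
  x = 3: f_y(3, y) = -3*y**2 - 12*y - 25; no integer root y with |y| ≤ 4.
  x = 4: f_y(4, y) = -3*y**2 - 14*y - 36; no integer root y with |y| ≤ 4.
Only singular point on the grid: (-1, -1).
Classify: substitute x = -1 + u, y = -1 + v and expand: f = -u**3 - u**2*v - u*v**2 - v**3 + v**2.
No constant or linear terms (consistent with a singular point). Quadratic part: v**2. Cubic part: -u**3 - u**2*v - u*v**2 - v**3.
The quadratic part v**2 is a perfect square, so there is a single (double) tangent line v = 0, i.e. y = -1. Restricting the cubic part to that line (v = 0) leaves -u**3 ≠ 0, so f is not divisible by v and the branch is v² ≈ u**3 to lowest order — this is a cusp.
Classification: cusp.


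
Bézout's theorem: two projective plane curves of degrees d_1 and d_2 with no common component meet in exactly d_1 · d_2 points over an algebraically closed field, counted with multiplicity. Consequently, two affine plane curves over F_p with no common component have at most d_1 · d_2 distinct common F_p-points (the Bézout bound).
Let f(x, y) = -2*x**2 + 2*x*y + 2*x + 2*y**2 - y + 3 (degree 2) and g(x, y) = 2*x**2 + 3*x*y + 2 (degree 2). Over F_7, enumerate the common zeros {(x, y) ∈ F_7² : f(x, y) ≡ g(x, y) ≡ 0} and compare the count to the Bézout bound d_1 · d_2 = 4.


Common zeros: ∅; count = 0; Bézout bound = 4.

deg(f) = 2, deg(g) = 2, so Bézout bound = 4.
Scan x ∈ F_7. For each x, list the y ∈ F_7 with f(x, y) ≡ 0 and those with g(x, y) ≡ 0 (mod 7); the common zeros in that column are the intersection.
  x = 0: f ≡ 0 at y ∈ ∅; g ≡ 0 at y ∈ ∅; common: ∅.
  x = 1: f ≡ 0 at y ∈ ∅; g ≡ 0 at y ∈ {1}; common: ∅.
  x = 2: f ≡ 0 at y ∈ ∅; g ≡ 0 at y ∈ {3}; common: ∅.
  x = 3: f ≡ 0 at y ∈ ∅; g ≡ 0 at y ∈ {4}; common: ∅.
  x = 4: f ≡ 0 at y ∈ {0}; g ≡ 0 at y ∈ {3}; common: ∅.
  x = 5: f ≡ 0 at y ∈ ∅; g ≡ 0 at y ∈ {4}; common: ∅.
  x = 6: f ≡ 0 at y ∈ ∅; g ≡ 0 at y ∈ {6}; common: ∅.
Collecting: common zeros = ∅, so the count is 0.
Comparison with the Bézout bound: 0 ≤ 4 = deg(f)·deg(g), as expected for curves with no common component (the affine F_7-count falls short of the bound because intersections may lie at infinity, over extension fields, or carry multiplicity).


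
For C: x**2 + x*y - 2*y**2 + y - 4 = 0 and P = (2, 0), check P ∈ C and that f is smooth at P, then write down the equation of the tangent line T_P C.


Tangent line at P: 4*x + 3*y - 8 = 0.

Step 1: f(2, 0) = 0, so P lies on C.
Step 2: partial derivatives
  f_x(x, y) = 2*x + y, f_y(x, y) = x - 4*y + 1.
  f_x(P) = 4, f_y(P) = 3 (gradient nonzero, so P is smooth).
Step 3: tangent line at P: 4·(x − 2) + 3·(y − 0) = 0.
Expanding: 4*x + 3*y - 8 = 0.


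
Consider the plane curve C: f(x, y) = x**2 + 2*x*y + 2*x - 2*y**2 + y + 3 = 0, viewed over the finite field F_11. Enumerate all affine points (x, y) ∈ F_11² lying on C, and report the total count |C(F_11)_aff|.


Affine F_11-points: {(0, 7), (0, 10), (2, 0), (2, 8), (4, 5), (6, 5), (6, 7), (7, 0), (7, 2), (9, 2)}; count = 10.

For each of the 121 pairs (x, y) ∈ F_11², evaluate f(x, y) mod 11. Record the zeros.
  x = 0: [0↦3, 1↦2, 2↦8, 3↦10, 4↦8, 5↦2, 6↦3, 7↦0, 8↦4, 9↦4, 10↦0]  zeros at y ∈ {7, 10}
  x = 1: [0↦6, 1↦7, 2↦4, 3↦8, 4↦8, 5↦4, 6↦7, 7↦6, 8↦1, 9↦3, 10↦1]  zeros at y ∈ ∅
  x = 2: [0↦0, 1↦3, 2↦2, 3↦8, 4↦10, 5↦8, 6↦2, 7↦3, 8↦0, 9↦4, 10↦4]  zeros at y ∈ {0, 8}
  x = 3: [0↦7, 1↦1, 2↦2, 3↦10, 4↦3, 5↦3, 6↦10, 7↦2, 8↦1, 9↦7, 10↦9]  zeros at y ∈ ∅
  x = 4: [0↦5, 1↦1, 2↦4, 3↦3, 4↦9, 5↦0, 6↦9, 7↦3, 8↦4, 9↦1, 10↦5]  zeros at y ∈ {5}
  x = 5: [0↦5, 1↦3, 2↦8, 3↦9, 4↦6, 5↦10, 6↦10, 7↦6, 8↦9, 9↦8, 10↦3]  zeros at y ∈ ∅
  x = 6: [0↦7, 1↦7, 2↦3, 3↦6, 4↦5, 5↦0, 6↦2, 7↦0, 8↦5, 9↦6, 10↦3]  zeros at y ∈ {5, 7}
  x = 7: [0↦0, 1↦2, 2↦0, 3↦5, 4↦6, 5↦3, 6↦7, 7↦7, 8↦3, 9↦6, 10↦5]  zeros at y ∈ {0, 2}
  x = 8: [0↦6, 1↦10, 2↦10, 3↦6, 4↦9, 5↦8, 6↦3, 7↦5, 8↦3, 9↦8, 10↦9]  zeros at y ∈ ∅
  x = 9: [0↦3, 1↦9, 2↦0, 3↦9, 4↦3, 5↦4, 6↦1, 7↦5, 8↦5, 9↦1, 10↦4]  zeros at y ∈ {2}
  x = 10: [0↦2, 1↦10, 2↦3, 3↦3, 4↦10, 5↦2, 6↦1, 7↦7, 8↦9, 9↦7, 10↦1]  zeros at y ∈ ∅
Collecting zeros: affine points = {(0, 7), (0, 10), (2, 0), (2, 8), (4, 5), (6, 5), (6, 7), (7, 0), (7, 2), (9, 2)}.
Total count |C(F_11)_aff| = 10.


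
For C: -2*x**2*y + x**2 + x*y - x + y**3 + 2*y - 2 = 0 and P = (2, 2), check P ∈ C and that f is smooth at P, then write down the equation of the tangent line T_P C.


Tangent line at P: -11*x + 8*y + 6 = 0.

Step 1: f(2, 2) = 0, so P lies on C.
Step 2: partial derivatives
  f_x(x, y) = -4*x*y + 2*x + y - 1, f_y(x, y) = -2*x**2 + x + 3*y**2 + 2.
  f_x(P) = -11, f_y(P) = 8 (gradient nonzero, so P is smooth).
Step 3: tangent line at P: -11·(x − 2) + 8·(y − 2) = 0.
Expanding: -11*x + 8*y + 6 = 0.


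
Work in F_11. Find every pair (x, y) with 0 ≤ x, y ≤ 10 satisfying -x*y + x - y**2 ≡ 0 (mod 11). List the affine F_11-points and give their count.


Affine F_11-points: {(0, 0), (1, 3), (1, 7), (2, 4), (2, 5), (5, 8), (5, 9), (6, 6), (6, 10), (7, 2)}; count = 10.

For each of the 121 pairs (x, y) ∈ F_11², evaluate f(x, y) mod 11. Record the zeros.
  x = 0: [0↦0, 1↦10, 2↦7, 3↦2, 4↦6, 5↦8, 6↦8, 7↦6, 8↦2, 9↦7, 10↦10]  zeros at y ∈ {0}
  x = 1: [0↦1, 1↦10, 2↦6, 3↦0, 4↦3, 5↦4, 6↦3, 7↦0, 8↦6, 9↦10, 10↦1]  zeros at y ∈ {3, 7}
  x = 2: [0↦2, 1↦10, 2↦5, 3↦9, 4↦0, 5↦0, 6↦9, 7↦5, 8↦10, 9↦2, 10↦3]  zeros at y ∈ {4, 5}
  x = 3: [0↦3, 1↦10, 2↦4, 3↦7, 4↦8, 5↦7, 6↦4, 7↦10, 8↦3, 9↦5, 10↦5]  zeros at y ∈ ∅
  x = 4: [0↦4, 1↦10, 2↦3, 3↦5, 4↦5, 5↦3, 6↦10, 7↦4, 8↦7, 9↦8, 10↦7]  zeros at y ∈ ∅
  x = 5: [0↦5, 1↦10, 2↦2, 3↦3, 4↦2, 5↦10, 6↦5, 7↦9, 8↦0, 9↦0, 10↦9]  zeros at y ∈ {8, 9}
  x = 6: [0↦6, 1↦10, 2↦1, 3↦1, 4↦10, 5↦6, 6↦0, 7↦3, 8↦4, 9↦3, 10↦0]  zeros at y ∈ {6, 10}
  x = 7: [0↦7, 1↦10, 2↦0, 3↦10, 4↦7, 5↦2, 6↦6, 7↦8, 8↦8, 9↦6, 10↦2]  zeros at y ∈ {2}
  x = 8: [0↦8, 1↦10, 2↦10, 3↦8, 4↦4, 5↦9, 6↦1, 7↦2, 8↦1, 9↦9, 10↦4]  zeros at y ∈ ∅
  x = 9: [0↦9, 1↦10, 2↦9, 3↦6, 4↦1, 5↦5, 6↦7, 7↦7, 8↦5, 9↦1, 10↦6]  zeros at y ∈ ∅
  x = 10: [0↦10, 1↦10, 2↦8, 3↦4, 4↦9, 5↦1, 6↦2, 7↦1, 8↦9, 9↦4, 10↦8]  zeros at y ∈ ∅
Collecting zeros: affine points = {(0, 0), (1, 3), (1, 7), (2, 4), (2, 5), (5, 8), (5, 9), (6, 6), (6, 10), (7, 2)}.
Total count |C(F_11)_aff| = 10.


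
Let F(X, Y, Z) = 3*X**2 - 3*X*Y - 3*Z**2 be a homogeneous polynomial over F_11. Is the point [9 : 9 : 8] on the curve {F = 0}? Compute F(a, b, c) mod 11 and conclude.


F(9,9,8) ≡ 6 (mod 11); P is NOT on the curve.

Evaluate F(9, 9, 8) term-by-term (mod 11).
  3*X**2 ↦ 3·81·1·1 = 243
  -3*X*Y ↦ -3·9·9·1 = -243
  -3*Z**2 ↦ -3·1·1·64 = -192
Sum: F(9, 9, 8) = (243) + (-243) + (-192) = -192.
Reducing mod 11: -192 ≡ 6 (mod 11).
Since F(a, b, c) ≡ 6 ≠ 0 (mod 11), P does NOT lie on the curve.


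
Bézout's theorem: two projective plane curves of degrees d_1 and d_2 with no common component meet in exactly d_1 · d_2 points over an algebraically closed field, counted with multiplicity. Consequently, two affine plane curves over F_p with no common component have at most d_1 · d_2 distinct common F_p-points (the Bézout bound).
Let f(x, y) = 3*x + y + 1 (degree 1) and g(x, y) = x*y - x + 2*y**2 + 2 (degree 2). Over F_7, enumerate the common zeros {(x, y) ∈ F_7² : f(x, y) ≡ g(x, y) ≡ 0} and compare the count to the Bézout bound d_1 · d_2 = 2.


Common zeros: {(2, 0)}; count = 1; Bézout bound = 2.

deg(f) = 1, deg(g) = 2, so Bézout bound = 2.
Scan x ∈ F_7. For each x, list the y ∈ F_7 with f(x, y) ≡ 0 and those with g(x, y) ≡ 0 (mod 7); the common zeros in that column are the intersection.
  x = 0: f ≡ 0 at y ∈ {6}; g ≡ 0 at y ∈ ∅; common: ∅.
  x = 1: f ≡ 0 at y ∈ {3}; g ≡ 0 at y ∈ {5}; common: ∅.
  x = 2: f ≡ 0 at y ∈ {0}; g ≡ 0 at y ∈ {0, 6}; common: {0}.
  x = 3: f ≡ 0 at y ∈ {4}; g ≡ 0 at y ∈ ∅; common: ∅.
  x = 4: f ≡ 0 at y ∈ {1}; g ≡ 0 at y ∈ {2, 3}; common: ∅.
  x = 5: f ≡ 0 at y ∈ {5}; g ≡ 0 at y ∈ {4}; common: ∅.
  x = 6: f ≡ 0 at y ∈ {2}; g ≡ 0 at y ∈ ∅; common: ∅.
Collecting: common zeros = {(2, 0)}, so the count is 1.
Comparison with the Bézout bound: 1 ≤ 2 = deg(f)·deg(g), as expected for curves with no common component (the affine F_7-count falls short of the bound because intersections may lie at infinity, over extension fields, or carry multiplicity).


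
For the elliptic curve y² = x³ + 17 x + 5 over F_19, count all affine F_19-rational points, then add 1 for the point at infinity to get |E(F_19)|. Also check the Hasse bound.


Affine points = {(0, 9), (0, 10), (1, 2), (1, 17), (2, 3), (2, 16), (3, 8), (3, 11), (4, 2), (4, 17), (5, 5), (5, 14), (6, 0), (7, 7), (7, 12), (8, 8), (8, 11), (10, 4), (10, 15), (14, 2), (14, 17), (15, 5), (15, 14), (17, 1), (17, 18), (18, 5), (18, 14)}; affine count = 27; |E(F_19)| = 28.

Discriminant check: Δ ∝ 4a³ + 27b² = 4·17³ + 27·5² = 4·4913 + 27·25 ≡ 16 (mod 19). Nonzero ⇒ E is nonsingular.
For each x ∈ F_19, compute rhs = x³ + 17·x + 5 mod 19, then count y ∈ F_19 with y² ≡ rhs.
  x = 0: rhs = 5, matching y values: 9, 10 (2 points).
  x = 1: rhs = 4, matching y values: 2, 17 (2 points).
  x = 2: rhs = 9, matching y values: 3, 16 (2 points).
  x = 3: rhs = 7, matching y values: 8, 11 (2 points).
  x = 4: rhs = 4, matching y values: 2, 17 (2 points).
  x = 5: rhs = 6, matching y values: 5, 14 (2 points).
  x = 6: rhs = 0, matching y values: 0 (1 points).
  x = 7: rhs = 11, matching y values: 7, 12 (2 points).
  x = 8: rhs = 7, matching y values: 8, 11 (2 points).
  x = 9: rhs = 13, matching y values: none (0 points).
  x = 10: rhs = 16, matching y values: 4, 15 (2 points).
  x = 11: rhs = 3, matching y values: none (0 points).
  x = 12: rhs = 18, matching y values: none (0 points).
  x = 13: rhs = 10, matching y values: none (0 points).
  x = 14: rhs = 4, matching y values: 2, 17 (2 points).
  x = 15: rhs = 6, matching y values: 5, 14 (2 points).
  x = 16: rhs = 3, matching y values: none (0 points).
  x = 17: rhs = 1, matching y values: 1, 18 (2 points).
  x = 18: rhs = 6, matching y values: 5, 14 (2 points).
Total affine count: 27.
Full point count |E(F_19)| = 27 + 1 = 28.
Hasse bound: |28 − (19+1)| = |8| = 8 ≤ 2√19 ≈ 8.7178 ✓.


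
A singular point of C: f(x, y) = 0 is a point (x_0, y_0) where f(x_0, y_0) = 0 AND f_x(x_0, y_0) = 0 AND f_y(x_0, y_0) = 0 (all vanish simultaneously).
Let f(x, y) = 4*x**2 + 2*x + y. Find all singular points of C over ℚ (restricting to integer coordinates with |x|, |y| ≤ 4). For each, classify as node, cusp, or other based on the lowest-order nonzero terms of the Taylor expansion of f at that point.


No singular points in the scanned grid; C is smooth there.

Compute partial derivatives:
  f_x = 8*x + 2.
  f_y = 1.
f_y = 1 is a nonzero constant, so f_y never vanishes: no point (x, y) can satisfy f = f_x = f_y = 0. In particular no (x, y) ∈ {−4, ..., 4}² is singular; the curve is smooth.


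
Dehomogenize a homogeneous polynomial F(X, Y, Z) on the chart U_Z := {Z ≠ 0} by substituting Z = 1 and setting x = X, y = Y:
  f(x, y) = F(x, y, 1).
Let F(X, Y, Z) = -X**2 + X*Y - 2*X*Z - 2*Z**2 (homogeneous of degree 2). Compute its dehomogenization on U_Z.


f(x, y) = -x**2 + x*y - 2*x - 2

On U_Z we set Z = 1. Each monomial c·X^i·Y^j·Z^k in F becomes c·x^i·y^j·1^k = c·x^i·y^j.
Substituting Z = 1: F(X, Y, 1) = -x**2 + x*y - 2*x - 2.
Note: deg(f) ≤ deg(F) = 2; strict inequality happens when F is divisible by Z (lost terms).


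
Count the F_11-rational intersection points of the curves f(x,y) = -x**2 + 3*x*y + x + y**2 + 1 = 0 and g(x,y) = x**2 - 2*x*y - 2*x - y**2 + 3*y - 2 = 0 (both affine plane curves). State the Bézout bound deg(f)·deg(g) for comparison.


Common zeros: {(1, 6), (6, 2)}; count = 2; Bézout bound = 4.

deg(f) = 2, deg(g) = 2, so Bézout bound = 4.
Scan x ∈ F_11. For each x, list the y ∈ F_11 with f(x, y) ≡ 0 and those with g(x, y) ≡ 0 (mod 11); the common zeros in that column are the intersection.
  x = 0: f ≡ 0 at y ∈ ∅; g ≡ 0 at y ∈ {1, 2}; common: ∅.
  x = 1: f ≡ 0 at y ∈ {2, 6}; g ≡ 0 at y ∈ {6}; common: {6}.
  x = 2: f ≡ 0 at y ∈ ∅; g ≡ 0 at y ∈ {4, 6}; common: ∅.
  x = 3: f ≡ 0 at y ∈ ∅; g ≡ 0 at y ∈ ∅; common: ∅.
  x = 4: f ≡ 0 at y ∈ {0, 10}; g ≡ 0 at y ∈ {1, 5}; common: ∅.
  x = 5: f ≡ 0 at y ∈ {8, 10}; g ≡ 0 at y ∈ ∅; common: ∅.
  x = 6: f ≡ 0 at y ∈ {2}; g ≡ 0 at y ∈ {0, 2}; common: {2}.
  x = 7: f ≡ 0 at y ∈ {6}; g ≡ 0 at y ∈ {0}; common: ∅.
  x = 8: f ≡ 0 at y ∈ {0, 9}; g ≡ 0 at y ∈ {4, 5}; common: ∅.
  x = 9: f ≡ 0 at y ∈ {8, 9}; g ≡ 0 at y ∈ ∅; common: ∅.
  x = 10: f ≡ 0 at y ∈ ∅; g ≡ 0 at y ∈ ∅; common: ∅.
Collecting: common zeros = {(1, 6), (6, 2)}, so the count is 2.
Comparison with the Bézout bound: 2 ≤ 4 = deg(f)·deg(g), as expected for curves with no common component (the affine F_11-count falls short of the bound because intersections may lie at infinity, over extension fields, or carry multiplicity).


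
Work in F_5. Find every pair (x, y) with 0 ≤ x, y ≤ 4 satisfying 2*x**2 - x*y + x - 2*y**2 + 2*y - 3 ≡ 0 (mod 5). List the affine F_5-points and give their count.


Affine F_5-points: {(0, 3), (1, 0), (1, 3), (2, 1), (2, 4), (3, 1)}; count = 6.

For each of the 25 pairs (x, y) ∈ F_5², evaluate f(x, y) mod 5. Record the zeros.
  x = 0: [0↦2, 1↦2, 2↦3, 3↦0, 4↦3]  zeros at y ∈ {3}
  x = 1: [0↦0, 1↦4, 2↦4, 3↦0, 4↦2]  zeros at y ∈ {0, 3}
  x = 2: [0↦2, 1↦0, 2↦4, 3↦4, 4↦0]  zeros at y ∈ {1, 4}
  x = 3: [0↦3, 1↦0, 2↦3, 3↦2, 4↦2]  zeros at y ∈ {1}
  x = 4: [0↦3, 1↦4, 2↦1, 3↦4, 4↦3]  zeros at y ∈ ∅
Collecting zeros: affine points = {(0, 3), (1, 0), (1, 3), (2, 1), (2, 4), (3, 1)}.
Total count |C(F_5)_aff| = 6.


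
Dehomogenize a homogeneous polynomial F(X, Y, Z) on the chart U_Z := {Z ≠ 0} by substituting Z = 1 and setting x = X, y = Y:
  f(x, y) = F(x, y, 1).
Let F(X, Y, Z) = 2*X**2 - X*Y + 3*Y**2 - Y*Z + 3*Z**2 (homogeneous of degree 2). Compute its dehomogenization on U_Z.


f(x, y) = 2*x**2 - x*y + 3*y**2 - y + 3

On U_Z we set Z = 1. Each monomial c·X^i·Y^j·Z^k in F becomes c·x^i·y^j·1^k = c·x^i·y^j.
Substituting Z = 1: F(X, Y, 1) = 2*x**2 - x*y + 3*y**2 - y + 3.
Note: deg(f) ≤ deg(F) = 2; strict inequality happens when F is divisible by Z (lost terms).


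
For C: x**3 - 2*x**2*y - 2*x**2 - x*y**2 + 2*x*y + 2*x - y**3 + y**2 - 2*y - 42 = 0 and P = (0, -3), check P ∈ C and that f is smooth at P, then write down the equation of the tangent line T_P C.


Tangent line at P: -13*x - 35*y - 105 = 0.

Step 1: f(0, -3) = 0, so P lies on C.
Step 2: partial derivatives
  f_x(x, y) = 3*x**2 - 4*x*y - 4*x - y**2 + 2*y + 2, f_y(x, y) = -2*x**2 - 2*x*y + 2*x - 3*y**2 + 2*y - 2.
  f_x(P) = -13, f_y(P) = -35 (gradient nonzero, so P is smooth).
Step 3: tangent line at P: -13·(x − 0) + -35·(y − -3) = 0.
Expanding: -13*x - 35*y - 105 = 0.


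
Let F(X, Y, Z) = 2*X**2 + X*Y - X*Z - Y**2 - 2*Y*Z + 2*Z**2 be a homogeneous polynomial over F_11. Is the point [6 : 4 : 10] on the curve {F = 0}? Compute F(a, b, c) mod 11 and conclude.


F(6,4,10) ≡ 8 (mod 11); P is NOT on the curve.

Evaluate F(6, 4, 10) term-by-term (mod 11).
  2*X**2 ↦ 2·36·1·1 = 72
  X*Y ↦ 1·6·4·1 = 24
  -X*Z ↦ -1·6·1·10 = -60
  -Y**2 ↦ -1·1·16·1 = -16
  -2*Y*Z ↦ -2·1·4·10 = -80
  2*Z**2 ↦ 2·1·1·100 = 200
Sum: F(6, 4, 10) = (72) + (24) + (-60) + (-16) + (-80) + (200) = 140.
Reducing mod 11: 140 ≡ 8 (mod 11).
Since F(a, b, c) ≡ 8 ≠ 0 (mod 11), P does NOT lie on the curve.
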